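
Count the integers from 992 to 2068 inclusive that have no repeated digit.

538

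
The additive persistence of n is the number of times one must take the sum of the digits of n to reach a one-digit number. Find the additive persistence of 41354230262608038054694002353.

41354230262608038054694002353 → 98 → 17 → 8 (3 steps)

3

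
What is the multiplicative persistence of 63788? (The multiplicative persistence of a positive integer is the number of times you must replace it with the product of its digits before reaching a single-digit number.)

63788 → 8064 → 0 (2 steps)

2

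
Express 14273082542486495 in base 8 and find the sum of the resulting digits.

84

14273082542486495 in base 8 is 625524537662671737.
Digit sum: 6+2+5+5+2+4+5+3+7+6+6+2+6+7+1+7+3+7 = 84.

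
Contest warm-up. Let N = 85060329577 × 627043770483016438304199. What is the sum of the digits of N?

85060329577 × 627043770483016438304199 = 53336549776490122723263853922993823
Sum of its 35 digits: 162.

162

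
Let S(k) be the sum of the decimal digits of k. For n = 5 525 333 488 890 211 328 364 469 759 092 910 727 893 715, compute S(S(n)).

5

First digit sum: 203.
2+0+3 = 5.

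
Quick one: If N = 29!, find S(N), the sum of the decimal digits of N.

29! = 8841761993739701954543616000000
Sum of its 31 digits: 126.

126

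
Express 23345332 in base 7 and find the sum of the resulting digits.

16

23345332 in base 7 is 402301123.
Digit sum: 4+0+2+3+0+1+1+2+3 = 16.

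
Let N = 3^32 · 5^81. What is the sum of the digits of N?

3^32 · 5^81 = 766391187443796431118602128997226163864553427629289217293262481689453125
Sum of its 72 digits: 333.

333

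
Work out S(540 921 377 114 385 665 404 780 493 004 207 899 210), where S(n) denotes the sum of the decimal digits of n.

5+4+0+9+2+1+3+7+7+1+1+4+3+8+5+6+6+5+4+0+4+7+8+0+4+9+3+0+0+4+2+0+7+8+9+9+2+1+0 = 158

158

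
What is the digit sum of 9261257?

9+2+6+1+2+5+7 = 32

32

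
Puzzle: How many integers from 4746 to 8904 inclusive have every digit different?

2104

The integers in [4746, 8904] that have every digit different: 4750, 4751, 4752, 4753, 4756, 4758, …, 8903, 8904.
2104 qualify.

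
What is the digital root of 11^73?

2

The digital root of n equals n mod 9 (or 9 when 9 | n), so we need 11^73 mod 9.
11^73 ≡ 2 (mod 9), so the digital root is 2.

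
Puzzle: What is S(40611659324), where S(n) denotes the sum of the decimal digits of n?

4+0+6+1+1+6+5+9+3+2+4 = 41

41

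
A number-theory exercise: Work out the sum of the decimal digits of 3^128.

279

3^128 = 11790184577738583171520872861412518665678211592275841109096961
Sum of its 62 digits: 279.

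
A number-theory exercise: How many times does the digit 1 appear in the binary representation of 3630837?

15

3630837 in base 2 is 1101110110011011110101.
The digit 1 appears 15 times.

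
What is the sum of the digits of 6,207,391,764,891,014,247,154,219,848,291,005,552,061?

159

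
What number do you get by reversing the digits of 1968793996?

6993978691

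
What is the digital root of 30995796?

3+0+9+9+5+7+9+6 = 48
4+8 = 12
1+2 = 3

3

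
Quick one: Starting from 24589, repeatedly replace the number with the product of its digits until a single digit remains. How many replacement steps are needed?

2

24589 → 2880 → 0 (2 steps)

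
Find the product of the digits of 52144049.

0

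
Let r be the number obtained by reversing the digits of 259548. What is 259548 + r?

1105500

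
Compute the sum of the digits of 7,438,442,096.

47

7+4+3+8+4+4+2+0+9+6 = 47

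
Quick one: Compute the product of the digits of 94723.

1512

9×4×7×2×3 = 1512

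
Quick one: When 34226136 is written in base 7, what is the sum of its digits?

34226136 in base 7 is 563626440.
Digit sum: 5+6+3+6+2+6+4+4+0 = 36.

36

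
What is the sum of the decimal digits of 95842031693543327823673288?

9+5+8+4+2+0+3+1+6+9+3+5+4+3+3+2+7+8+2+3+6+7+3+2+8+8 = 121

121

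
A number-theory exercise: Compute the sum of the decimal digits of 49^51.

49^51 = 158489348971613141575887740685910623732002956746326644645760871238192881522209474940049
Sum of its 87 digits: 397.

397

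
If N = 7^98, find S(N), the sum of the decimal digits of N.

7^98 = 66009724686219550843768321818371771650147004059278069406814190436565131829325062449
Sum of its 83 digits: 355.

355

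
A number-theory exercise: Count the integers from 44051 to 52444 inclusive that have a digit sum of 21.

550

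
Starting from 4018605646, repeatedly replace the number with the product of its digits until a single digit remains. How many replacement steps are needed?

4018605646 → 0 (1 step)

1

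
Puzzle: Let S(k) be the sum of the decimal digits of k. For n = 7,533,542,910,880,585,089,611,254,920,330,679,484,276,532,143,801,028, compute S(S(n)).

First digit sum: 216.
2+1+6 = 9.

9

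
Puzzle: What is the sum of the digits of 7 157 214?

27

7+1+5+7+2+1+4 = 27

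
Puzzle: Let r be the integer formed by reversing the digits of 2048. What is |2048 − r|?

Reverse of 2048 is 8402.
|2048 − 8402| = 6354

6354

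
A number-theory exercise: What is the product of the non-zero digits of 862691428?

331776

8×6×2×6×9×1×4×2×8 = 331776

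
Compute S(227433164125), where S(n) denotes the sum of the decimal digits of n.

40

2+2+7+4+3+3+1+6+4+1+2+5 = 40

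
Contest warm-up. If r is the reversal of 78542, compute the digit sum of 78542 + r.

16

Reversal of 78542 is 24587; 78542 + 24587 = 103129.
Digit sum of 103129: 1+0+3+1+2+9 = 16.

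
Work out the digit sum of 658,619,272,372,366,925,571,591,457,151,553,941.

167

6+5+8+6+1+9+2+7+2+3+7+2+3+6+6+9+2+5+5+7+1+5+9+1+4+5+7+1+5+1+5+5+3+9+4+1 = 167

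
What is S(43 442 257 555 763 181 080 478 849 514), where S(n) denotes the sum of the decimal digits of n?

130

4+3+4+4+2+2+5+7+5+5+5+7+6+3+1+8+1+0+8+0+4+7+8+8+4+9+5+1+4 = 130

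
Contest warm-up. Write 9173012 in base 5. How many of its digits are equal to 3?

1

9173012 in base 5 is 4322014022.
The digit 3 appears 1 time.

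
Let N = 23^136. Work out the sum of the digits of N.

23^136 = 156669947679843222005697106865278311374794448666220125137749904222048133081691751003283531011283286691953726797785687497050779232794624603289812341888715246428187818249372706841397572161
Sum of its 186 digits: 850.

850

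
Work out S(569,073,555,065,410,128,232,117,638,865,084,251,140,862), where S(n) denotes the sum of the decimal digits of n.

5+6+9+0+7+3+5+5+5+0+6+5+4+1+0+1+2+8+2+3+2+1+1+7+6+3+8+8+6+5+0+8+4+2+5+1+1+4+0+8+6+2 = 165

165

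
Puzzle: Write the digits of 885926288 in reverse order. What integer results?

Reversing 885926288 gives 882629588.

882629588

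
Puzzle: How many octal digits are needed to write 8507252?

8

8507252 in base 8 is 40347564, which has 8 digits.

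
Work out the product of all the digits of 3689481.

3×6×8×9×4×8×1 = 41472

41472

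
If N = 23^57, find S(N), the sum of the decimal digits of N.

23^57 = 415419284132315712417280030850401847268465234537470378097327641202361494857303
Sum of its 78 digits: 305.

305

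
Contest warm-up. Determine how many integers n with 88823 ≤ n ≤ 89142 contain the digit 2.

66

The integers in [88823, 89142] that contain the digit 2: 88823, 88824, 88825, 88826, 88827, 88828, …, 89132, 89142.
66 qualify.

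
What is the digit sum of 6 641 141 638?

6+6+4+1+1+4+1+6+3+8 = 40

40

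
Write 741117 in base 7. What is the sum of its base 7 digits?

741117 in base 7 is 6204456.
Digit sum: 6+2+0+4+4+5+6 = 27.

27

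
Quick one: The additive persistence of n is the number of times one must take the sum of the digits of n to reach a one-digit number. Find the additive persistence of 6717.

6717 → 21 → 3 (2 steps)

2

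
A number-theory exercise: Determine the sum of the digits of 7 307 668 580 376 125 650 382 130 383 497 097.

152

7+3+0+7+6+6+8+5+8+0+3+7+6+1+2+5+6+5+0+3+8+2+1+3+0+3+8+3+4+9+7+0+9+7 = 152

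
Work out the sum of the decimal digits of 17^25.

152

17^25 = 5770627412348402378939569991057
Sum of its 31 digits: 152.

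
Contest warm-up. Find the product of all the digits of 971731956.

9×7×1×7×3×1×9×5×6 = 357210

357210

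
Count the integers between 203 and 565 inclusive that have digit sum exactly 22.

1

The integers in [203, 565] that have digit sum exactly 22: 499.
1 qualifies.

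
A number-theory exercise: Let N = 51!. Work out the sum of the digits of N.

198

51! = 1551118753287382280224243016469303211063259720016986112000000000000
Sum of its 67 digits: 198.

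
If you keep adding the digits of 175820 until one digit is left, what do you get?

1+7+5+8+2+0 = 23
2+3 = 5
(Equivalently, 175820 mod 9 = 5.)

5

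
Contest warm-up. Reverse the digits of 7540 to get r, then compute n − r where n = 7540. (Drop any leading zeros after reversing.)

Reverse of 7540 is 457.
7540 − 457 = 7083

7083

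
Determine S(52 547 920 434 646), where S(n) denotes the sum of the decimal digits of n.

61

5+2+5+4+7+9+2+0+4+3+4+6+4+6 = 61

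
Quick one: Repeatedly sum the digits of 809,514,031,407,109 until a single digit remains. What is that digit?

8+0+9+5+1+4+0+3+1+4+0+7+1+0+9 = 52
5+2 = 7

7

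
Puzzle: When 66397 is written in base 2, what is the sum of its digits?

8

66397 in base 2 is 10000001101011101.
Digit sum: 1+0+0+0+0+0+0+1+1+0+1+0+1+1+1+0+1 = 8.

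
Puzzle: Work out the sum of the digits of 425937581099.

4+2+5+9+3+7+5+8+1+0+9+9 = 62

62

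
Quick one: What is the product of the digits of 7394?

756

7×3×9×4 = 756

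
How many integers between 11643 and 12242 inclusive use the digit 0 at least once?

The integers in [11643, 12242] that use the digit 0 at least once: 11650, 11660, 11670, 11680, 11690, 11700, …, 12230, 12240.
195 qualify.

195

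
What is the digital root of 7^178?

The digital root of n equals n mod 9 (or 9 when 9 | n), so we need 7^178 mod 9.
7^178 ≡ 7 (mod 9), so the digital root is 7.

7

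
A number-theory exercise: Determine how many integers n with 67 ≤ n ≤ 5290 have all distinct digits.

2856

The integers in [67, 5290] that have all distinct digits: 67, 68, 69, 70, 71, 72, …, 5289, 5290.
2856 qualify.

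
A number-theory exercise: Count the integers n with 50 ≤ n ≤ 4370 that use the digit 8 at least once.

The integers in [50, 4370] that use the digit 8 at least once: 58, 68, 78, 80, 81, 82, …, 4358, 4368.
1143 qualify.

1143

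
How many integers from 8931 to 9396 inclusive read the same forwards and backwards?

5

The integers in [8931, 9396] that read the same forwards and backwards: 8998, 9009, 9119, 9229, 9339.
5 qualify.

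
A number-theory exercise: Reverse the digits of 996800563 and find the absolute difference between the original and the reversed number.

631791864

Reverse of 996800563 is 365008699.
|996800563 − 365008699| = 631791864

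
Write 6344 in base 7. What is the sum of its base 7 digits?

14

6344 in base 7 is 24332.
Digit sum: 2+4+3+3+2 = 14.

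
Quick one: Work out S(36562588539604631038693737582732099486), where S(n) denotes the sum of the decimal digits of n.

3+6+5+6+2+5+8+8+5+3+9+6+0+4+6+3+1+0+3+8+6+9+3+7+3+7+5+8+2+7+3+2+0+9+9+4+8+6 = 189

189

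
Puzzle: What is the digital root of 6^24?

The digital root of n equals n mod 9 (or 9 when 9 | n), so we need 6^24 mod 9.
6^24 ≡ 0 (mod 9), so the digital root is 9.

9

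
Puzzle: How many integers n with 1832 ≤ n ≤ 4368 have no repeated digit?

1307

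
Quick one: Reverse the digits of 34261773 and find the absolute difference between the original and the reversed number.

Reverse of 34261773 is 37716243.
|34261773 − 37716243| = 3454470

3454470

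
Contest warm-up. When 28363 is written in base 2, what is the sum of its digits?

28363 in base 2 is 110111011001011.
Digit sum: 1+1+0+1+1+1+0+1+1+0+0+1+0+1+1 = 10.

10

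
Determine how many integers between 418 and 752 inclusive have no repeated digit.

The integers in [418, 752] that have no repeated digit: 418, 419, 420, 421, 423, 425, …, 751, 752.
245 qualify.

245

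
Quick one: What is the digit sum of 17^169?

17^169 = 8828109532664407841682153792015409805225012909052307005710083663493086174982897818306189355592915478884253950185433519637417960833536397745415820383148639462586482958947194097848157461204010684987521726398097
Sum of its 208 digits: 962.

962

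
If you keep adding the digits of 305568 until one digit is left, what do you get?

9

3+0+5+5+6+8 = 27
2+7 = 9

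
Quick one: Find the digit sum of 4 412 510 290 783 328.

59

4+4+1+2+5+1+0+2+9+0+7+8+3+3+2+8 = 59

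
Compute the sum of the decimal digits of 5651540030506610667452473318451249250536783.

5+6+5+1+5+4+0+0+3+0+5+0+6+6+1+0+6+6+7+4+5+2+4+7+3+3+1+8+4+5+1+2+4+9+2+5+0+5+3+6+7+8+3 = 167

167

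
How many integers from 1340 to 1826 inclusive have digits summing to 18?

37

The integers in [1340, 1826] that have digits summing to 18: 1359, 1368, 1377, 1386, 1395, 1449, …, 1809, 1818.
37 qualify.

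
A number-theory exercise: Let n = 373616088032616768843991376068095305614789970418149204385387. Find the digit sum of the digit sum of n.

First digit sum: 285.
2+8+5 = 15.

15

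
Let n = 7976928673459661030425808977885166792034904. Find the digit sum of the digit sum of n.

4

First digit sum: 220.
2+2+0 = 4.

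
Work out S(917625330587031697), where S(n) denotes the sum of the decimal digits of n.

82

9+1+7+6+2+5+3+3+0+5+8+7+0+3+1+6+9+7 = 82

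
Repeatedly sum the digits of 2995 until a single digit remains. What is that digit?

7

2+9+9+5 = 25
2+5 = 7
(Equivalently, 2995 mod 9 = 7.)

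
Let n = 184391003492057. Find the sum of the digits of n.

56

1+8+4+3+9+1+0+0+3+4+9+2+0+5+7 = 56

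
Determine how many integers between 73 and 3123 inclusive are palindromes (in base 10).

The integers in [73, 3123] that are palindromes (in base 10): 77, 88, 99, 101, 111, 121, …, 3003, 3113.
115 qualify.

115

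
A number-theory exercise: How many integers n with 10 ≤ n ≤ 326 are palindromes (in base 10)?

32

The integers in [10, 326] that are palindromes (in base 10): 11, 22, 33, 44, 55, 66, …, 313, 323.
32 qualify.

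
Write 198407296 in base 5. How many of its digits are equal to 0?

2

198407296 in base 5 is 401243013141.
The digit 0 appears 2 times.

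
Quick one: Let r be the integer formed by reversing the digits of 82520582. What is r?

Reversing 82520582 gives 28502528.

28502528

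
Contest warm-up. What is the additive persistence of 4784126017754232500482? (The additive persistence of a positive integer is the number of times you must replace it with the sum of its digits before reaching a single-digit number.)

3

4784126017754232500482 → 82 → 10 → 1 (3 steps)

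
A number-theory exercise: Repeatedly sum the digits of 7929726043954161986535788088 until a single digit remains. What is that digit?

7+9+2+9+7+2+6+0+4+3+9+5+4+1+6+1+9+8+6+5+3+5+7+8+8+0+8+8 = 150
1+5+0 = 6

6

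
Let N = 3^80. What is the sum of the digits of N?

153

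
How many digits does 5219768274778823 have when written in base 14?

5219768274778823 in base 14 is 680D81BD79B1C3, which has 14 digits.

14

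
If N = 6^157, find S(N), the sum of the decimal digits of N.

558

6^157 = 147824463072822364471749602760070321480464589141669826605462395669960767780147209615404518618379392067251960771458614951936
Sum of its 123 digits: 558.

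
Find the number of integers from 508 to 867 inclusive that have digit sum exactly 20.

19

The integers in [508, 867] that have digit sum exactly 20: 569, 578, 587, 596, 659, 668, …, 857, 866.
19 qualify.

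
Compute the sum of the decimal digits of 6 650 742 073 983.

6+6+5+0+7+4+2+0+7+3+9+8+3 = 60

60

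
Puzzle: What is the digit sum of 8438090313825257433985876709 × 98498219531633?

8438090313825257433985876709 × 98498219531633 = 831136872158906202273982012392294863435797
Sum of its 42 digits: 187.

187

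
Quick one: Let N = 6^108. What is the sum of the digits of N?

405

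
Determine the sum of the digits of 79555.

7+9+5+5+5 = 31

31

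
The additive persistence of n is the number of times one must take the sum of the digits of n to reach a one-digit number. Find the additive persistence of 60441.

2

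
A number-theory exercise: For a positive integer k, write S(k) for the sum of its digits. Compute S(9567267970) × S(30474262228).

2320

S(9567267970) = 9+5+6+7+2+6+7+9+7+0 = 58.
S(30474262228) = 3+0+4+7+4+2+6+2+2+2+8 = 40.
58 · 40 = 2320.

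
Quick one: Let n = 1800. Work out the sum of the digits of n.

9

1+8+0+0 = 9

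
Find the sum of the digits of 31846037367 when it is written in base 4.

31846037367 in base 4 is 131222022333131313.
Digit sum: 1+3+1+2+2+2+0+2+2+3+3+3+1+3+1+3+1+3 = 36.

36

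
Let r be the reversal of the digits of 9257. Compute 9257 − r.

Reverse of 9257 is 7529.
9257 − 7529 = 1728

1728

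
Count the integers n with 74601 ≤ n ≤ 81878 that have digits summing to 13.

40

The integers in [74601, 81878] that have digits summing to 13: 75001, 75010, 75100, 76000, 80005, 80014, …, 81310, 81400.
40 qualify.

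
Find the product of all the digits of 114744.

1×1×4×7×4×4 = 448

448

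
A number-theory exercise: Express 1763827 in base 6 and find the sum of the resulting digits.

22

1763827 in base 6 is 101445511.
Digit sum: 1+0+1+4+4+5+5+1+1 = 22.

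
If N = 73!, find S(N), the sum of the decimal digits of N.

315

73! = 4470115461512684340891257138125051110076800700282905015819080092370422104067183317016903680000000000000000
Sum of its 106 digits: 315.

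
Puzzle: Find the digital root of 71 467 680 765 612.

7+1+4+6+7+6+8+0+7+6+5+6+1+2 = 66
6+6 = 12
1+2 = 3

3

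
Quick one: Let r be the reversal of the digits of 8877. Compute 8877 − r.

Reverse of 8877 is 7788.
8877 − 7788 = 1089

1089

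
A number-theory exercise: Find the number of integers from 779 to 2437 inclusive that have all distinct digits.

The integers in [779, 2437] that have all distinct digits: 780, 781, 782, 783, 784, 785, …, 2436, 2437.
851 qualify.

851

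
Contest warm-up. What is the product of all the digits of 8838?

8×8×3×8 = 1536

1536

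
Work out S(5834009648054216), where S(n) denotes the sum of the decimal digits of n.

65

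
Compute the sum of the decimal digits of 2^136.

2^136 = 87112285931760246646623899502532662132736
Sum of its 41 digits: 178.

178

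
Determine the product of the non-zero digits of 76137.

882

7×6×1×3×7 = 882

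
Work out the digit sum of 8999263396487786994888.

8+9+9+9+2+6+3+3+9+6+4+8+7+7+8+6+9+9+4+8+8+8 = 150

150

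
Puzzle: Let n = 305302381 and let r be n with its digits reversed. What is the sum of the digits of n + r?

50

Reversal of 305302381 is 183203503; 305302381 + 183203503 = 488505884.
Digit sum of 488505884: 4+8+8+5+0+5+8+8+4 = 50.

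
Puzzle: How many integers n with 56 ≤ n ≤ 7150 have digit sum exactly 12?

378

The integers in [56, 7150] that have digit sum exactly 12: 57, 66, 75, 84, 93, 129, …, 7131, 7140.
378 qualify.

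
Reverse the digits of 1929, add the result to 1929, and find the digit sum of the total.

Reversal of 1929 is 9291; 1929 + 9291 = 11220.
Digit sum of 11220: 1+1+2+2+0 = 6.

6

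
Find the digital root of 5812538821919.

8

5+8+1+2+5+3+8+8+2+1+9+1+9 = 62
6+2 = 8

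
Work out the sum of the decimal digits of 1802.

11

1+8+0+2 = 11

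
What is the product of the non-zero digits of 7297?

882

7×2×9×7 = 882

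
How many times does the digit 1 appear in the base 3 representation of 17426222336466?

17426222336466 in base 3 is 2021200221010101201022102100.
The digit 1 appears 8 times.

8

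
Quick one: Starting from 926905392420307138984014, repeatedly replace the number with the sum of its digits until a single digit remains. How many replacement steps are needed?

3

926905392420307138984014 → 99 → 18 → 9 (3 steps)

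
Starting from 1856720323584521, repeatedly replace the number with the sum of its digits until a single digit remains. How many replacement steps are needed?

1856720323584521 → 62 → 8 (2 steps)

2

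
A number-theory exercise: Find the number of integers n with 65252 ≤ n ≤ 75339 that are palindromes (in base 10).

101

The integers in [65252, 75339] that are palindromes (in base 10): 65256, 65356, 65456, 65556, 65656, 65756, …, 75157, 75257.
101 qualify.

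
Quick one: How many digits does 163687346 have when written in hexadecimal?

7

163687346 in base 16 is 9C1ABB2, which has 7 digits.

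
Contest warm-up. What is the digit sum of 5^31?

104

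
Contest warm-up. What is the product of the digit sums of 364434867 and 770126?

1035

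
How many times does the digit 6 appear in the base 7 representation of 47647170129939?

1

47647170129939 in base 7 is 13015252202461542.
The digit 6 appears 1 time.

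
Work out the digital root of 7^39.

1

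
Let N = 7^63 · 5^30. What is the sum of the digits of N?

325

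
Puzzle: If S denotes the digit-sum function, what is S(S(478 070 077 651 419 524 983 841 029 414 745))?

First digit sum: 146.
1+4+6 = 11.

11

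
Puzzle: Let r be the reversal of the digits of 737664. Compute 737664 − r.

270927

Reverse of 737664 is 466737.
737664 − 466737 = 270927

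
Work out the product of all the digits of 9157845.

50400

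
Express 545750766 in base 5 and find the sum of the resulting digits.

18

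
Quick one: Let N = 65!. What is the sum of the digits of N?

351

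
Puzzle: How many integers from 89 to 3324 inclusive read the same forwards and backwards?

114

The integers in [89, 3324] that read the same forwards and backwards: 99, 101, 111, 121, 131, 141, …, 3113, 3223.
114 qualify.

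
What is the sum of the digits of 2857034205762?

2+8+5+7+0+3+4+2+0+5+7+6+2 = 51

51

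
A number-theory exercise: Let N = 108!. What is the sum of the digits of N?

666

108! = 1324641819451828974499891837121832599810209360673358065686551152497461815091591578895743130235002378688844343005686404521144382704205360039762937774080000000000000000000000000
Sum of its 175 digits: 666.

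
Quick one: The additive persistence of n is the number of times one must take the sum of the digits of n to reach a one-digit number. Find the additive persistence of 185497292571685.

185497292571685 → 79 → 16 → 7 (3 steps)

3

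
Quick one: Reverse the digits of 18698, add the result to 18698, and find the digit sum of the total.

Reversal of 18698 is 89681; 18698 + 89681 = 108379.
Digit sum of 108379: 1+0+8+3+7+9 = 28.

28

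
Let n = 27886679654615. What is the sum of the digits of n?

2+7+8+8+6+6+7+9+6+5+4+6+1+5 = 80

80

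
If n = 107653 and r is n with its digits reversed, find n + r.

464354

Reverse of 107653 is 356701.
107653 + 356701 = 464354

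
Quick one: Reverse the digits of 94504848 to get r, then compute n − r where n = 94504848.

9664299

Reverse of 94504848 is 84840549.
94504848 − 84840549 = 9664299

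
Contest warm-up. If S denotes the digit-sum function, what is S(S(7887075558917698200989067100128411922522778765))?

5

First digit sum: 221.
2+2+1 = 5.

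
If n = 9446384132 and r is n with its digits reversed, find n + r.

11761220581

Reverse of 9446384132 is 2314836449.
9446384132 + 2314836449 = 11761220581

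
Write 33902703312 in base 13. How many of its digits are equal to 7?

1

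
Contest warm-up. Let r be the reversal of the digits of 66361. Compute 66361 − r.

Reverse of 66361 is 16366.
66361 − 16366 = 49995

49995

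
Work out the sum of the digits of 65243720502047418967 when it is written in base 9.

65243720502047418967 in base 9 is 532613502154416834521.
Digit sum: 5+3+2+6+1+3+5+0+2+1+5+4+4+1+6+8+3+4+5+2+1 = 71.

71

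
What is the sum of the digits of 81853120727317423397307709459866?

147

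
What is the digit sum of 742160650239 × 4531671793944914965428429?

742160650239 × 4531671793944914965428429 = 3363228485263893713689925071856244531
Sum of its 37 digits: 171.

171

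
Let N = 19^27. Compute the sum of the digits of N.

127

19^27 = 33600614943460448322716069311260139
Sum of its 35 digits: 127.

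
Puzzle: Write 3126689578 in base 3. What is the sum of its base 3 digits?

22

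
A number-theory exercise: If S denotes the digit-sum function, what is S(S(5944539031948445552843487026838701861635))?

16

First digit sum: 187.
1+8+7 = 16.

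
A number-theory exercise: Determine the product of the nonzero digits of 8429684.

110592

8×4×2×9×6×8×4 = 110592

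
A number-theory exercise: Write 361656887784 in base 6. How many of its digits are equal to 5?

361656887784 in base 6 is 434050510123240.
The digit 5 appears 2 times.

2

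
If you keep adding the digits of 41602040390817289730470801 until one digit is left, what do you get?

4+1+6+0+2+0+4+0+3+9+0+8+1+7+2+8+9+7+3+0+4+7+0+8+0+1 = 94
9+4 = 13
1+3 = 4

4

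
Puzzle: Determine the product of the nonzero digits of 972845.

9×7×2×8×4×5 = 20160

20160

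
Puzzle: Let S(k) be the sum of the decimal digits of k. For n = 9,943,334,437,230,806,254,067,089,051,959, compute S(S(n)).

12

First digit sum: 138.
1+3+8 = 12.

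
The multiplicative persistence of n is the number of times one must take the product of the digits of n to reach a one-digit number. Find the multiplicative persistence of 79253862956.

79253862956 → 48988800 → 0 (2 steps)

2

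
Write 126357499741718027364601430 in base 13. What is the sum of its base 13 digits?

134

126357499741718027364601430 in base 13 is 304587210C895156A575A768.
Digit sum: 3+0+4+5+8+7+2+1+0+12+8+9+5+1+5+6+10+5+7+5+10+7+6+8 = 134.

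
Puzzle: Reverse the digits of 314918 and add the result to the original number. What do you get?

1134331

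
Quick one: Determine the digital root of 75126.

3

7+5+1+2+6 = 21
2+1 = 3
(Equivalently, 75126 mod 9 = 3.)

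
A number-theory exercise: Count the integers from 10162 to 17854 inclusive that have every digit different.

2296

The integers in [10162, 17854] that have every digit different: 10234, 10235, 10236, 10237, 10238, 10239, …, 17853, 17854.
2296 qualify.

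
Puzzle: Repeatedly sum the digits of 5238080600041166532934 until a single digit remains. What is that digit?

5+2+3+8+0+8+0+6+0+0+0+4+1+1+6+6+5+3+2+9+3+4 = 76
7+6 = 13
1+3 = 4
(Equivalently, 5238080600041166532934 mod 9 = 4.)

4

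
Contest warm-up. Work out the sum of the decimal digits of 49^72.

49^72 = 49444474103684206116775527232630036506216454451115951114140937939189086681861783742884254926894497682656270887314988886401
Sum of its 122 digits: 559.

559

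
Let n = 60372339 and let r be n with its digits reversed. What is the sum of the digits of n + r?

Reversal of 60372339 is 93327306; 60372339 + 93327306 = 153699645.
Digit sum of 153699645: 1+5+3+6+9+9+6+4+5 = 48.

48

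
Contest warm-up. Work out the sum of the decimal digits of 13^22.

121

13^22 = 3211838877954855105157369
Sum of its 25 digits: 121.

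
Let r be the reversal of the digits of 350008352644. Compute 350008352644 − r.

Reverse of 350008352644 is 446253800053.
350008352644 − 446253800053 = -96245447409

-96245447409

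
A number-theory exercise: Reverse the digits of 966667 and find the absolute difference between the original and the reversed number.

Reverse of 966667 is 766669.
|966667 − 766669| = 199998

199998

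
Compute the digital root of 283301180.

8

2+8+3+3+0+1+1+8+0 = 26
2+6 = 8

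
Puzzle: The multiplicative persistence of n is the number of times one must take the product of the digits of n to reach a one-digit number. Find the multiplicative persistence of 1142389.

3

1142389 → 1728 → 112 → 2 (3 steps)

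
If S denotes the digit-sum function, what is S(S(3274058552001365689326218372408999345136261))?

12

First digit sum: 183.
1+8+3 = 12.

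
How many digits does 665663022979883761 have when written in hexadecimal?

665663022979883761 in base 16 is 93CE8FE18D422F1, which has 15 digits.

15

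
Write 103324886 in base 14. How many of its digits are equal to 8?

1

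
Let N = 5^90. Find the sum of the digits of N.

316

5^90 = 807793566946316088741610050849573099185363389551639556884765625
Sum of its 63 digits: 316.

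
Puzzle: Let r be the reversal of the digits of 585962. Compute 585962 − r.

Reverse of 585962 is 269585.
585962 − 269585 = 316377

316377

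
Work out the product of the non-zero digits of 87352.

8×7×3×5×2 = 1680

1680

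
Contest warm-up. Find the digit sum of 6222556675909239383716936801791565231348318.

6+2+2+2+5+5+6+6+7+5+9+0+9+2+3+9+3+8+3+7+1+6+9+3+6+8+0+1+7+9+1+5+6+5+2+3+1+3+4+8+3+1+8 = 199

199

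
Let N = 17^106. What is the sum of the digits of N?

17^106 = 26766135124552887016097521663643500133902048469333534861959040834988197217594793260335793214908226610861942156298467158982559089569
Sum of its 131 digits: 604.

604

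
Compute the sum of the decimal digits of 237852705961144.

2+3+7+8+5+2+7+0+5+9+6+1+1+4+4 = 64

64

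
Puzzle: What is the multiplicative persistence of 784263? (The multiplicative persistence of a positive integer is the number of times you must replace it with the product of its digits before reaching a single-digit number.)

2

784263 → 8064 → 0 (2 steps)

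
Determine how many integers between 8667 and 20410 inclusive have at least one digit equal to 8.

4120

The integers in [8667, 20410] that have at least one digit equal to 8: 8667, 8668, 8669, 8670, 8671, 8672, …, 20398, 20408.
4120 qualify.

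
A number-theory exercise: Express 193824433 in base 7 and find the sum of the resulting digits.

37

193824433 in base 7 is 4542323545.
Digit sum: 4+5+4+2+3+2+3+5+4+5 = 37.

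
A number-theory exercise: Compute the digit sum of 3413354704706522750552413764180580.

3+4+1+3+3+5+4+7+0+4+7+0+6+5+2+2+7+5+0+5+5+2+4+1+3+7+6+4+1+8+0+5+8+0 = 127

127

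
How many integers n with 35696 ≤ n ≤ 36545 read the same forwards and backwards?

The integers in [35696, 36545] that read the same forwards and backwards: 35753, 35853, 35953, 36063, 36163, 36263, 36363, 36463.
8 qualify.

8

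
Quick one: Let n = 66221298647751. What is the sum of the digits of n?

66

6+6+2+2+1+2+9+8+6+4+7+7+5+1 = 66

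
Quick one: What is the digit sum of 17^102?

595

17^102 = 320471918733646472337466285887902445300008961450815182552400484129598510764894975638890736639985472047292802484386766908712289
Sum of its 126 digits: 595.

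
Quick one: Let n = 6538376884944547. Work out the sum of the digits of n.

6+5+3+8+3+7+6+8+8+4+9+4+4+5+4+7 = 91

91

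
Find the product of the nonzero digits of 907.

9×7 = 63

63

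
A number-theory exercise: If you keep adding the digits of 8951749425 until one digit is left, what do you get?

9

8+9+5+1+7+4+9+4+2+5 = 54
5+4 = 9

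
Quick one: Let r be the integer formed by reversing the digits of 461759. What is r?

Reversing 461759 gives 957164.

957164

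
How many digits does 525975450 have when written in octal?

525975450 in base 8 is 3726337632, which has 10 digits.

10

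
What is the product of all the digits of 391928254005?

0

3×9×1×9×2×8×2×5×4×0×0×5 = 0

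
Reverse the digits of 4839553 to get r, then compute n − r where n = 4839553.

1280169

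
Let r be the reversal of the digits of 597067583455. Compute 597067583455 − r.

42681822660

Reverse of 597067583455 is 554385760795.
597067583455 − 554385760795 = 42681822660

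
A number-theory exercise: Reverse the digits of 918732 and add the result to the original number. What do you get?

1156551

Reverse of 918732 is 237819.
918732 + 237819 = 1156551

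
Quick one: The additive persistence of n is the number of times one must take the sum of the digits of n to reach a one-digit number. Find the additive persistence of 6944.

2

6944 → 23 → 5 (2 steps)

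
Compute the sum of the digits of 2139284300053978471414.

85

2+1+3+9+2+8+4+3+0+0+0+5+3+9+7+8+4+7+1+4+1+4 = 85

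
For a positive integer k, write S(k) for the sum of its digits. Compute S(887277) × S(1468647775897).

3081

S(887277) = 8+8+7+2+7+7 = 39.
S(1468647775897) = 1+4+6+8+6+4+7+7+7+5+8+9+7 = 79.
39 · 79 = 3081.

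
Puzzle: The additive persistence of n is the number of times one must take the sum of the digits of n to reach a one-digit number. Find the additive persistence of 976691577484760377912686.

976691577484760377912686 → 135 → 9 (2 steps)

2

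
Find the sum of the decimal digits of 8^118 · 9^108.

990

8^118 · 9^108 = 419574885275889172499890493695634946127622354700133369274940469843263221149226975710239382048724889593182252416239644592648793817586456347323291882325585443449164551304048615475357479639105135460984913829822464
Sum of its 210 digits: 990.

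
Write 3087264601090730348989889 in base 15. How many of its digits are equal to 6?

1

3087264601090730348989889 in base 15 is 943E72496CA8D9D78A50E.
The digit 6 appears 1 time.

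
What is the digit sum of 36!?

36! = 371993326789901217467999448150835200000000
Sum of its 42 digits: 171.

171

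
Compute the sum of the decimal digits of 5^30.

91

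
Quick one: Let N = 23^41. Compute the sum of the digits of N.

23^41 = 67739389260745218861137988047774370539553852007909099223
Sum of its 56 digits: 272.

272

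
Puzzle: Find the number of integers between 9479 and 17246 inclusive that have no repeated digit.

2305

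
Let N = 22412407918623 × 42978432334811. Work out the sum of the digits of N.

120

22412407918623 × 42978432334811 = 963250157190720846778085253
Sum of its 27 digits: 120.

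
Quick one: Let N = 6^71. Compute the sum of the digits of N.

6^71 = 17731226487286087467952245958742732290027975938309881856
Sum of its 56 digits: 279.

279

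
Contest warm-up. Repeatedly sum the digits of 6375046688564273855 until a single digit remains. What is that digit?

6+3+7+5+0+4+6+6+8+8+5+6+4+2+7+3+8+5+5 = 98
9+8 = 17
1+7 = 8
(Equivalently, 6375046688564273855 mod 9 = 8.)

8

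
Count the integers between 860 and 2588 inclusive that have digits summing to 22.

47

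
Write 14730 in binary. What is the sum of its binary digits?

14730 in base 2 is 11100110001010.
Digit sum: 1+1+1+0+0+1+1+0+0+0+1+0+1+0 = 7.

7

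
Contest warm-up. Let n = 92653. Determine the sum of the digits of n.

9+2+6+5+3 = 25

25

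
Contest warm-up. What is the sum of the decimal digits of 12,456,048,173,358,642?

1+2+4+5+6+0+4+8+1+7+3+3+5+8+6+4+2 = 69

69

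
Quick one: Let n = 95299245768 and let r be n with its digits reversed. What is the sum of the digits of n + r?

42

Reversal of 95299245768 is 86754299259; 95299245768 + 86754299259 = 182053545027.
Digit sum of 182053545027: 1+8+2+0+5+3+5+4+5+0+2+7 = 42.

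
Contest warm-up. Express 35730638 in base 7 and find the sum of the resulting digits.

35730638 in base 7 is 612463646.
Digit sum: 6+1+2+4+6+3+6+4+6 = 38.

38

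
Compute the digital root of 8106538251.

3

8+1+0+6+5+3+8+2+5+1 = 39
3+9 = 12
1+2 = 3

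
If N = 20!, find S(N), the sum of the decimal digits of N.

54

20! = 2432902008176640000
Sum of its 19 digits: 54.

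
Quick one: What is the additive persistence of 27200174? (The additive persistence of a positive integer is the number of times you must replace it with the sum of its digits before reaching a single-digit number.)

2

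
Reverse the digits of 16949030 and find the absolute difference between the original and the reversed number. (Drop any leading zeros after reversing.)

13854069

Reverse of 16949030 is 3094961.
|16949030 − 3094961| = 13854069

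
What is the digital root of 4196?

2

4+1+9+6 = 20
2+0 = 2
(Equivalently, 4196 mod 9 = 2.)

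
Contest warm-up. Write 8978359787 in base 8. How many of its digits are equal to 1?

8978359787 in base 8 is 102711562753.
The digit 1 appears 3 times.

3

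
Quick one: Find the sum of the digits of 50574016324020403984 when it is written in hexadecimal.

50574016324020403984 in base 16 is 2BDDAFFE4E20AFF10.
Digit sum: 2+11+13+13+10+15+15+14+4+14+2+0+10+15+15+1+0 = 154.

154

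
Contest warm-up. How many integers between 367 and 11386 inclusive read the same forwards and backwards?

167

The integers in [367, 11386] that read the same forwards and backwards: 373, 383, 393, 404, 414, 424, …, 11211, 11311.
167 qualify.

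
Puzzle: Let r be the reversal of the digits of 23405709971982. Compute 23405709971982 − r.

Reverse of 23405709971982 is 28917990750432.
23405709971982 − 28917990750432 = -5512280778450

-5512280778450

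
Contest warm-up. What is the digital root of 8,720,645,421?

8+7+2+0+6+4+5+4+2+1 = 39
3+9 = 12
1+2 = 3

3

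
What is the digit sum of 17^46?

17^46 = 398703807810572411498315063055075847178723756123452198369
Sum of its 57 digits: 253.

253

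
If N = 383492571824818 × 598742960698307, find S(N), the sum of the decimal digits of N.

137

383492571824818 × 598742960698307 = 229613477860199678134553183126
Sum of its 30 digits: 137.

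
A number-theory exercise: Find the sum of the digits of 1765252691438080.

1+7+6+5+2+5+2+6+9+1+4+3+8+0+8+0 = 67

67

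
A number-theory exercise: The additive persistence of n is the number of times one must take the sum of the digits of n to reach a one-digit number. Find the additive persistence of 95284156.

2

95284156 → 40 → 4 (2 steps)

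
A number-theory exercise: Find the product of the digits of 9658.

9×6×5×8 = 2160

2160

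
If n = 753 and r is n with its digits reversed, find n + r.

Reverse of 753 is 357.
753 + 357 = 1110

1110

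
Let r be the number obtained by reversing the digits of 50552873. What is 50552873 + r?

Reverse of 50552873 is 37825505.
50552873 + 37825505 = 88378378

88378378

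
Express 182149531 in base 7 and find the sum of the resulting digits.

182149531 in base 7 is 4341150124.
Digit sum: 4+3+4+1+1+5+0+1+2+4 = 25.

25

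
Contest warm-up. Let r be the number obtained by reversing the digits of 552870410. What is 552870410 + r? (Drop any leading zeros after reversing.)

Reverse of 552870410 is 14078255.
552870410 + 14078255 = 566948665

566948665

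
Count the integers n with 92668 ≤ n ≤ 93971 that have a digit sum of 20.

The integers in [92668, 93971] that have a digit sum of 20: 92702, 92711, 92720, 92801, 92810, 92900, …, 93710, 93800.
51 qualify.

51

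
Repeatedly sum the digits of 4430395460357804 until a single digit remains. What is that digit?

4+4+3+0+3+9+5+4+6+0+3+5+7+8+0+4 = 65
6+5 = 11
1+1 = 2

2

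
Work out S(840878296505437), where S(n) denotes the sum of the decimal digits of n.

76

8+4+0+8+7+8+2+9+6+5+0+5+4+3+7 = 76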